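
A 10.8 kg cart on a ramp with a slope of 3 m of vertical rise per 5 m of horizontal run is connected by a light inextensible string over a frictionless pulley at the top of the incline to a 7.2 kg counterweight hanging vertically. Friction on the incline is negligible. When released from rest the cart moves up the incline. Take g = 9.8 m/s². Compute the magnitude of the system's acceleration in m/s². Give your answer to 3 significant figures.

0.895 m/s²

For the cart on the incline: the weight component along the slope is m₁g sin 30.96° = 10.8 × 9.8 × 0.5145 = 54.455 N and the normal force is N = m₁g cos 30.96° = 90.757 N.
Newton's second law for the cart (up-slope positive): T − 54.455 = 10.8 a. For the hanging counterweight (downward positive): 7.2 × 9.8 − T = 7.2 a.
Adding the two equations eliminates T: 16.105 = 18 a, so a = 0.8947 m/s².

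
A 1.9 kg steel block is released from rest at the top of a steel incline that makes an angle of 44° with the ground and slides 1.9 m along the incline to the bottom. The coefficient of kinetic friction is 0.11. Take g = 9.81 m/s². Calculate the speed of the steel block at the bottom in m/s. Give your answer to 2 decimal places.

The weight component along the incline is mg sin 44° = 12.948 N and the normal force is N = mg cos 44° = 13.408 N.
Friction up the slope is f = μN = 0.11 × 13.408 = 1.475 N, so the net downslope force is 12.948 − 1.475 = 11.473 N and a = 11.473 / 1.9 = 6.0384 m/s².
Starting from rest over a distance of 1.9 m, v² = 2aL = 2 × 6.0384 × 1.9 = 22.9459, so v = 4.7902 m/s.

4.79 m/s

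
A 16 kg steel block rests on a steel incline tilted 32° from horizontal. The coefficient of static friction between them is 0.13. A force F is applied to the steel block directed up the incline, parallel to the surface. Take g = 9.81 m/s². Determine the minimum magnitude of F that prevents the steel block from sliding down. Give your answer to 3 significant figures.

The normal force is N = mg cos 32° = 133.110 N. With F at its minimum the steel block is on the verge of sliding down, so static friction is at its maximum μ_s N = 0.13 × 133.110 = 17.304 N and acts up the slope.
Equilibrium along the incline: F + μ_s N = mg sin 32°, so F = 83.176 − 17.304 = 65.872 N.

65.9 N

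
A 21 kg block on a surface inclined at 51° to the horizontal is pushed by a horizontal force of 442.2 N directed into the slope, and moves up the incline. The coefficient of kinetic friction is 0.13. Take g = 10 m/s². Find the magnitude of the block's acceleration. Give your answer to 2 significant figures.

The horizontal push has components F cos 51° = 442.2 × 0.6293 = 278.276 N up the incline and F sin 51° = 442.2 × 0.7771 = 343.634 N pressing into the surface.
The normal force is therefore N = mg cos 51° + F sin 51° = 132.153 + 343.634 = 475.787 N, and kinetic friction down the slope is μN = 0.13 × 475.787 = 61.852 N.
Along the incline: F cos 51° − mg sin 51° − μN = ma, so 278.276 − 163.191 − 61.852 = 21 a, giving a = 2.5349 m/s².

2.5 m/s²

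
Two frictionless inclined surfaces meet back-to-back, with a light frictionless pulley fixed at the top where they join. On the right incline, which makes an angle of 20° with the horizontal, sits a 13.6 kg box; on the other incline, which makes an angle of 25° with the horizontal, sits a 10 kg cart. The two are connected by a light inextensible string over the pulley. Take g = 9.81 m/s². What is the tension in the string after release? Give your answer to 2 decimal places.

Resolve each weight along its own incline: the 13.6 kg mass has component 13.6 × 9.81 × sin 20° = 45.631 N down its slope, and the 10 kg mass has 10 × 9.81 × sin 25° = 41.459 N down its slope.
The 13.6 kg side's 45.631 N exceeds the other side's 41.459 N, so that mass slides down and the 10 kg mass slides up. Taking that direction as positive, Newton's second law for the whole system gives 45.631 − 41.459 = (13.6 + 10) a, so a = 4.172 / 23.6 = 0.1768 m/s².
For the 10 kg mass (up-slope positive): T − 41.459 = 10 × 0.1768, so T = 43.227 N.

43.23 N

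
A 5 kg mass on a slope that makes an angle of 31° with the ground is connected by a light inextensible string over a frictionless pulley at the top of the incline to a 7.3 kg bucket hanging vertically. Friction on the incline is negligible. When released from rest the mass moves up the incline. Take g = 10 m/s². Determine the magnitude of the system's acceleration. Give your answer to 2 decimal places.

For the mass on the incline: the weight component along the slope is m₁g sin 31° = 5 × 10 × 0.5150 = 25.750 N and the normal force is N = m₁g cos 31° = 42.858 N.
Newton's second law for the mass (up-slope positive): T − 25.750 = 5 a. For the hanging bucket (downward positive): 7.3 × 10 − T = 7.3 a.
Adding the two equations eliminates T: 47.250 = 12.3 a, so a = 3.8415 m/s².

3.84 m/s²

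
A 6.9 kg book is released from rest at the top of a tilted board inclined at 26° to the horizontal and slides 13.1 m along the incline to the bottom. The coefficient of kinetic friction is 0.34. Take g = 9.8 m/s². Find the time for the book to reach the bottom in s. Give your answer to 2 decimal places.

The weight component along the incline is mg sin 26° = 29.643 N and the normal force is N = mg cos 26° = 60.776 N.
Friction up the slope is f = μN = 0.34 × 60.776 = 20.664 N, so the net downslope force is 29.643 − 20.664 = 8.979 N and a = 8.979 / 6.9 = 1.3013 m/s².
Starting from rest, L = ½at², so t = √(2L/a) = √(2 × 13.1 / 1.3013) = 4.4871 s.

4.49 s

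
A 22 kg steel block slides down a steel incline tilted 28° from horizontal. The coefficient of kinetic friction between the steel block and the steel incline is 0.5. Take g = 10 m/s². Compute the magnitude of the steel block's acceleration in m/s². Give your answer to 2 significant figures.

Resolving the weight along the incline: the component pulling the steel block down the slope is mg sin 28° = 22 × 10 × 0.4695 = 103.290 N, and the normal force is N = mg cos 28° = 22 × 10 × 0.8829 = 194.238 N.
Kinetic friction acts up the slope with magnitude f = μN = 0.5 × 194.238 = 97.119 N.
Net force along the incline is 103.290 − 97.119 = 6.171 N, so a = 6.171 / 22 = 0.2805 m/s².

0.28 m/s²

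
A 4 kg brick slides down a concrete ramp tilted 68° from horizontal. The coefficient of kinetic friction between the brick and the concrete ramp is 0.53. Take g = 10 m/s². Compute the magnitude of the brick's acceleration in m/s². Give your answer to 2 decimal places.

7.29 m/s²

Resolving the weight along the incline: the component pulling the brick down the slope is mg sin 68° = 4 × 10 × 0.9272 = 37.088 N, and the normal force is N = mg cos 68° = 4 × 10 × 0.3746 = 14.984 N.
Kinetic friction acts up the slope with magnitude f = μN = 0.53 × 14.984 = 7.942 N.
Net force along the incline is 37.088 − 7.942 = 29.146 N, so a = 29.146 / 4 = 7.2865 m/s².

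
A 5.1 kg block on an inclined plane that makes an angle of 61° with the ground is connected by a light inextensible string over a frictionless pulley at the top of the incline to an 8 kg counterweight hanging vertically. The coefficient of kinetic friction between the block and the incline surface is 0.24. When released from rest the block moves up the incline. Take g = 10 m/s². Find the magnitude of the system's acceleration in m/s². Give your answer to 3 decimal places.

For the block on the incline: the weight component along the slope is m₁g sin 61° = 5.1 × 10 × 0.8746 = 44.605 N and the normal force is N = m₁g cos 61° = 24.725 N.
Kinetic friction opposes the block's motion up the incline: f = μN = 0.24 × 24.725 = 5.934 N acting down the slope.
Newton's second law for the block (up-slope positive): T − 44.605 − 5.934 = 5.1 a. For the hanging counterweight (downward positive): 8 × 10 − T = 8 a.
Adding the two equations eliminates T: 29.461 = 13.1 a, so a = 2.2489 m/s².

2.249 m/s²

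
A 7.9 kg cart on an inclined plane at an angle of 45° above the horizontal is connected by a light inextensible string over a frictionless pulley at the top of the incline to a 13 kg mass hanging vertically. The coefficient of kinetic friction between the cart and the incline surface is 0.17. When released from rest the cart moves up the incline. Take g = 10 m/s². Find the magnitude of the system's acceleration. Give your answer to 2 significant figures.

For the cart on the incline: the weight component along the slope is m₁g sin 45° = 7.9 × 10 × 0.7071 = 55.861 N and the normal force is N = m₁g cos 45° = 55.861 N.
Kinetic friction opposes the cart's motion up the incline: f = μN = 0.17 × 55.861 = 9.496 N acting down the slope.
Newton's second law for the cart (up-slope positive): T − 55.861 − 9.496 = 7.9 a. For the hanging mass (downward positive): 13 × 10 − T = 13 a.
Adding the two equations eliminates T: 64.643 = 20.9 a, so a = 3.0930 m/s².

3.1 m/s²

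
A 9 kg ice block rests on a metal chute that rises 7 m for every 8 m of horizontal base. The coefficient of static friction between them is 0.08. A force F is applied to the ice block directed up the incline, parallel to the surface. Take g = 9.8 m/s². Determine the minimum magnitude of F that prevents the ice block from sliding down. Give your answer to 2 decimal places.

The normal force is N = mg cos 41.19° = 66.377 N. With F at its minimum the ice block is on the verge of sliding down, so static friction is at its maximum μ_s N = 0.08 × 66.377 = 5.310 N and acts up the slope.
Equilibrium along the incline: F + μ_s N = mg sin 41.19°, so F = 58.080 − 5.310 = 52.770 N.

52.77 N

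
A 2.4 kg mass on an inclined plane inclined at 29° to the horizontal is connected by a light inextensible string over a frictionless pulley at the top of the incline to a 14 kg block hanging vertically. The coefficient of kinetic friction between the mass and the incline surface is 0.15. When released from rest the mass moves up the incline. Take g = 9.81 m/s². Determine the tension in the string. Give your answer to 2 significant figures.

For the mass on the incline: the weight component along the slope is m₁g sin 29° = 2.4 × 9.81 × 0.4848 = 11.414 N and the normal force is N = m₁g cos 29° = 20.592 N.
Kinetic friction opposes the mass's motion up the incline: f = μN = 0.15 × 20.592 = 3.089 N acting down the slope.
Newton's second law for the mass (up-slope positive): T − 11.414 − 3.089 = 2.4 a. For the hanging block (downward positive): 14 × 9.81 − T = 14 a.
Adding the two equations eliminates T: 122.837 = 16.4 a, so a = 7.4901 m/s².
Then from the hanging block's equation, T = 14 × (9.81 − 7.4901) = 32.479 N.

32 N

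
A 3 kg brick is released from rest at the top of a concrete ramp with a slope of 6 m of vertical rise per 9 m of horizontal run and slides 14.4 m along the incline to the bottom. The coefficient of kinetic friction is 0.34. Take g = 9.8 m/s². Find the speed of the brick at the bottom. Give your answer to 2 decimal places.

The weight component along the incline is mg sin 33.69° = 16.308 N and the normal force is N = mg cos 33.69° = 24.462 N.
Friction up the slope is f = μN = 0.34 × 24.462 = 8.317 N, so the net downslope force is 16.308 − 8.317 = 7.991 N and a = 7.991 / 3 = 2.6637 m/s².
Starting from rest over a distance of 14.4 m, v² = 2aL = 2 × 2.6637 × 14.4 = 76.7146, so v = 8.7587 m/s.

8.76 m/s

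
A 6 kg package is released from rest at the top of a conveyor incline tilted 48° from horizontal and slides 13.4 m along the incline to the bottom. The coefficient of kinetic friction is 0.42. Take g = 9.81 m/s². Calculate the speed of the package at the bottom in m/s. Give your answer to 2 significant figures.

The weight component along the incline is mg sin 48° = 43.742 N and the normal force is N = mg cos 48° = 39.385 N.
Friction up the slope is f = μN = 0.42 × 39.385 = 16.542 N, so the net downslope force is 43.742 − 16.542 = 27.200 N and a = 27.200 / 6 = 4.5333 m/s².
Starting from rest over a distance of 13.4 m, v² = 2aL = 2 × 4.5333 × 13.4 = 121.4924, so v = 11.0224 m/s.

11 m/s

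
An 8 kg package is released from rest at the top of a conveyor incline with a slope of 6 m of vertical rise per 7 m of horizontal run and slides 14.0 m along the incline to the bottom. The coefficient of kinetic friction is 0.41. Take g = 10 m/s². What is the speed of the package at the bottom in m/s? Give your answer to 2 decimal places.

9.75 m/s

The weight component along the incline is mg sin 40.60° = 52.063 N and the normal force is N = mg cos 40.60° = 60.741 N.
Friction up the slope is f = μN = 0.41 × 60.741 = 24.904 N, so the net downslope force is 52.063 − 24.904 = 27.159 N and a = 27.159 / 8 = 3.3949 m/s².
Starting from rest over a distance of 14.0 m, v² = 2aL = 2 × 3.3949 × 14.0 = 95.0572, so v = 9.7497 m/s.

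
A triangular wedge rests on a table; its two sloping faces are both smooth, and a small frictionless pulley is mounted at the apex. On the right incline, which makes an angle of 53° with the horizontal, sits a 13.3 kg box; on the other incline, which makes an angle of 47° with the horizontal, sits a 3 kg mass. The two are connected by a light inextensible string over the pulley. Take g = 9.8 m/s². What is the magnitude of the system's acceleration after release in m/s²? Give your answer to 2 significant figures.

Resolve each weight along its own incline: the 13.3 kg mass has component 13.3 × 9.8 × sin 53° = 104.094 N down its slope, and the 3 kg mass has 3 × 9.8 × sin 47° = 21.502 N down its slope.
The 13.3 kg side's 104.094 N exceeds the other side's 21.502 N, so that mass slides down and the 3 kg mass slides up. Taking that direction as positive, Newton's second law for the whole system gives 104.094 − 21.502 = (13.3 + 3) a, so a = 82.592 / 16.3 = 5.0670 m/s².

5.1 m/s²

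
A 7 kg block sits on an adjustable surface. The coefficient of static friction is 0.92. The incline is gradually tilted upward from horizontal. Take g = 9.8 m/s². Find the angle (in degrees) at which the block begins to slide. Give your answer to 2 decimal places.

At the threshold of sliding, static friction is at its maximum μ_s N and exactly balances the weight component along the incline: mg sin θ = μ_s mg cos θ.
Hence tan θ = μ_s = 0.92, so θ = arctan(0.92) = 42.6141°.

42.61°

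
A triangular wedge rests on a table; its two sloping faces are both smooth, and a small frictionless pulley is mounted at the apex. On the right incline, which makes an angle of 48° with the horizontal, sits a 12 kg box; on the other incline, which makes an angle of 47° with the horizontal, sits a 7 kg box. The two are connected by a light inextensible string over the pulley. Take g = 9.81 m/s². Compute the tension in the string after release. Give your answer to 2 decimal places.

63.95 N

Resolve each weight along its own incline: the 12 kg mass has component 12 × 9.81 × sin 48° = 87.483 N down its slope, and the 7 kg mass has 7 × 9.81 × sin 47° = 50.222 N down its slope.
The 12 kg side's 87.483 N exceeds the other side's 50.222 N, so that mass slides down and the 7 kg mass slides up. Taking that direction as positive, Newton's second law for the whole system gives 87.483 − 50.222 = (12 + 7) a, so a = 37.261 / 19 = 1.9611 m/s².
For the 7 kg mass (up-slope positive): T − 50.222 = 7 × 1.9611, so T = 63.950 N.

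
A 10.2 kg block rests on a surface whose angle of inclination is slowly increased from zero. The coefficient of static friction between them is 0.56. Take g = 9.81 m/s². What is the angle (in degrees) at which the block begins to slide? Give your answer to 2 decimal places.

29.25°

At the threshold of sliding, static friction is at its maximum μ_s N and exactly balances the weight component along the incline: mg sin θ = μ_s mg cos θ.
Hence tan θ = μ_s = 0.56, so θ = arctan(0.56) = 29.2488°.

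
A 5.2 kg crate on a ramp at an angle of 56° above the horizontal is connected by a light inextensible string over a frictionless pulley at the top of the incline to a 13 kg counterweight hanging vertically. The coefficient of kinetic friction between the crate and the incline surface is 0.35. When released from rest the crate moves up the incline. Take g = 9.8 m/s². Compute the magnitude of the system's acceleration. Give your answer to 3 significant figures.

4.13 m/s²

For the crate on the incline: the weight component along the slope is m₁g sin 56° = 5.2 × 9.8 × 0.8290 = 42.246 N and the normal force is N = m₁g cos 56° = 28.496 N.
Kinetic friction opposes the crate's motion up the incline: f = μN = 0.35 × 28.496 = 9.974 N acting down the slope.
Newton's second law for the crate (up-slope positive): T − 42.246 − 9.974 = 5.2 a. For the hanging counterweight (downward positive): 13 × 9.8 − T = 13 a.
Adding the two equations eliminates T: 75.180 = 18.2 a, so a = 4.1308 m/s².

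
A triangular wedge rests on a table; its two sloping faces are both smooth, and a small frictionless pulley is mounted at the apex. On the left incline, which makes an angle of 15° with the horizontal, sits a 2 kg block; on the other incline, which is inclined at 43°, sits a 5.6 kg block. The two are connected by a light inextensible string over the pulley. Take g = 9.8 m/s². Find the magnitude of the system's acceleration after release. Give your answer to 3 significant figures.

4.26 m/s²

Resolve each weight along its own incline: the 2 kg mass has component 2 × 9.8 × sin 15° = 5.073 N down its slope, and the 5.6 kg mass has 5.6 × 9.8 × sin 43° = 37.428 N down its slope.
The 5.6 kg side's 37.428 N exceeds the other side's 5.073 N, so that mass slides down and the 2 kg mass slides up. Taking that direction as positive, Newton's second law for the whole system gives 37.428 − 5.073 = (2 + 5.6) a, so a = 32.355 / 7.6 = 4.2572 m/s².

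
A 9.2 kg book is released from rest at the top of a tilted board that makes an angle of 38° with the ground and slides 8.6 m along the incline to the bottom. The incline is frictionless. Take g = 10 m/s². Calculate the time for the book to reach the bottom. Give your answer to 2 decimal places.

1.67 s

The weight component along the incline is mg sin 38° = 56.641 N and the normal force is N = mg cos 38° = 72.497 N.
With no friction, a = g sin 38° = 6.1566 m/s².
Starting from rest, L = ½at², so t = √(2L/a) = √(2 × 8.6 / 6.1566) = 1.6715 s.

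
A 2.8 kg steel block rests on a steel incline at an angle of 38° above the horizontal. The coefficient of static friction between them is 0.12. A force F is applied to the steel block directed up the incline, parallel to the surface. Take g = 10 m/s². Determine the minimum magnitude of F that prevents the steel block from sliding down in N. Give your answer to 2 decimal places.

14.59 N

The normal force is N = mg cos 38° = 22.064 N. With F at its minimum the steel block is on the verge of sliding down, so static friction is at its maximum μ_s N = 0.12 × 22.064 = 2.648 N and acts up the slope.
Equilibrium along the incline: F + μ_s N = mg sin 38°, so F = 17.239 − 2.648 = 14.591 N.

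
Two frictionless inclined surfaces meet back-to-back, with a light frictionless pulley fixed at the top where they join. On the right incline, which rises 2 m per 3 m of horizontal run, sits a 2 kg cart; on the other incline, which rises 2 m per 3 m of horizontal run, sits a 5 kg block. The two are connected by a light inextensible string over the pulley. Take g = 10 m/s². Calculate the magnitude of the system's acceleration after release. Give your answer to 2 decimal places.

2.38 m/s²

Resolve each weight along its own incline: the 2 kg mass has component 2 × 10 × sin 33.69° = 11.094 N down its slope, and the 5 kg mass has 5 × 10 × sin 33.69° = 27.735 N down its slope.
The 5 kg side's 27.735 N exceeds the other side's 11.094 N, so that mass slides down and the 2 kg mass slides up. Taking that direction as positive, Newton's second law for the whole system gives 27.735 − 11.094 = (2 + 5) a, so a = 16.641 / 7 = 2.3773 m/s².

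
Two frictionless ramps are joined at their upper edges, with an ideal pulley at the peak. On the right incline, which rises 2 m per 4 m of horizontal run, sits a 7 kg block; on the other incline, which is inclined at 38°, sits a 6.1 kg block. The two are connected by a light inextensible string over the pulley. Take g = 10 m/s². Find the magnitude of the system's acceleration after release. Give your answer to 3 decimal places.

Resolve each weight along its own incline: the 7 kg mass has component 7 × 10 × sin 26.57° = 31.305 N down its slope, and the 6.1 kg mass has 6.1 × 10 × sin 38° = 37.555 N down its slope.
The 6.1 kg side's 37.555 N exceeds the other side's 31.305 N, so that mass slides down and the 7 kg mass slides up. Taking that direction as positive, Newton's second law for the whole system gives 37.555 − 31.305 = (7 + 6.1) a, so a = 6.250 / 13.1 = 0.4771 m/s².

0.477 m/s²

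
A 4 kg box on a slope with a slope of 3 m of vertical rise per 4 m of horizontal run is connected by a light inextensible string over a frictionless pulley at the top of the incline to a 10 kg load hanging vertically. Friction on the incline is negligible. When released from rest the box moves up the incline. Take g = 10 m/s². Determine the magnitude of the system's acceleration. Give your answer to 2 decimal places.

5.43 m/s²

For the box on the incline: the weight component along the slope is m₁g sin 36.87° = 4 × 10 × 0.6000 = 24.000 N and the normal force is N = m₁g cos 36.87° = 32.000 N.
Newton's second law for the box (up-slope positive): T − 24.000 = 4 a. For the hanging load (downward positive): 10 × 10 − T = 10 a.
Adding the two equations eliminates T: 76.000 = 14 a, so a = 5.4286 m/s².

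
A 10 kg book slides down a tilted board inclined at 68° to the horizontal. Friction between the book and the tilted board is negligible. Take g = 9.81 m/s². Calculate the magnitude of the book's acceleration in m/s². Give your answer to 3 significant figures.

Resolving the weight along the incline: the component pulling the book down the slope is mg sin 68° = 10 × 9.81 × 0.9272 = 90.958 N, and the normal force is N = mg cos 68° = 10 × 9.81 × 0.3746 = 36.748 N.
With no friction the net force along the incline is 90.958 N, so a = g sin 68° = 90.958 / 10 = 9.0958 m/s².

9.10 m/s²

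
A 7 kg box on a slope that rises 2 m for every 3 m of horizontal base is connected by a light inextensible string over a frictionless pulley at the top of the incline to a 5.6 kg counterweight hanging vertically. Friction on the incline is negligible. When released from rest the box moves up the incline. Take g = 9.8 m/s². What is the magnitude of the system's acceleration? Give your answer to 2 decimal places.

1.34 m/s²

For the box on the incline: the weight component along the slope is m₁g sin 33.69° = 7 × 9.8 × 0.5547 = 38.052 N and the normal force is N = m₁g cos 33.69° = 57.079 N.
Newton's second law for the box (up-slope positive): T − 38.052 = 7 a. For the hanging counterweight (downward positive): 5.6 × 9.8 − T = 5.6 a.
Adding the two equations eliminates T: 16.828 = 12.6 a, so a = 1.3356 m/s².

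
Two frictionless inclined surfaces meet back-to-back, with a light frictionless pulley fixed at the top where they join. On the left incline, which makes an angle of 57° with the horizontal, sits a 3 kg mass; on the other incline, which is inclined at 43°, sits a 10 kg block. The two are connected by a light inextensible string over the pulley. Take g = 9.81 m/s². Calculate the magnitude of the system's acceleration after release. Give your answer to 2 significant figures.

Resolve each weight along its own incline: the 3 kg mass has component 3 × 9.81 × sin 57° = 24.682 N down its slope, and the 10 kg mass has 10 × 9.81 × sin 43° = 66.904 N down its slope.
The 10 kg side's 66.904 N exceeds the other side's 24.682 N, so that mass slides down and the 3 kg mass slides up. Taking that direction as positive, Newton's second law for the whole system gives 66.904 − 24.682 = (3 + 10) a, so a = 42.222 / 13 = 3.2478 m/s².

3.2 m/s²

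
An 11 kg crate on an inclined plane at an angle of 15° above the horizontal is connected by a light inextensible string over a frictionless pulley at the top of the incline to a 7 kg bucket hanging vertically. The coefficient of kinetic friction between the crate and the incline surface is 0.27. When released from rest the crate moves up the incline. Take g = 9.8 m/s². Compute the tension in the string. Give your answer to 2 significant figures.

64 N

For the crate on the incline: the weight component along the slope is m₁g sin 15° = 11 × 9.8 × 0.2588 = 27.899 N and the normal force is N = m₁g cos 15° = 104.127 N.
Kinetic friction opposes the crate's motion up the incline: f = μN = 0.27 × 104.127 = 28.114 N acting down the slope.
Newton's second law for the crate (up-slope positive): T − 27.899 − 28.114 = 11 a. For the hanging bucket (downward positive): 7 × 9.8 − T = 7 a.
Adding the two equations eliminates T: 12.587 = 18 a, so a = 0.6993 m/s².
Then from the hanging bucket's equation, T = 7 × (9.8 − 0.6993) = 63.705 N.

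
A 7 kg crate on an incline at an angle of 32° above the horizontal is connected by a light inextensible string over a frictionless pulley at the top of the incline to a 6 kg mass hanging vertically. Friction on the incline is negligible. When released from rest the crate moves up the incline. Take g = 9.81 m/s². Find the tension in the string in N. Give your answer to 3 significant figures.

For the crate on the incline: the weight component along the slope is m₁g sin 32° = 7 × 9.81 × 0.5299 = 36.388 N and the normal force is N = m₁g cos 32° = 58.235 N.
Newton's second law for the crate (up-slope positive): T − 36.388 = 7 a. For the hanging mass (downward positive): 6 × 9.81 − T = 6 a.
Adding the two equations eliminates T: 22.472 = 13 a, so a = 1.7286 m/s².
Then from the hanging mass's equation, T = 6 × (9.81 − 1.7286) = 48.488 N.

48.5 N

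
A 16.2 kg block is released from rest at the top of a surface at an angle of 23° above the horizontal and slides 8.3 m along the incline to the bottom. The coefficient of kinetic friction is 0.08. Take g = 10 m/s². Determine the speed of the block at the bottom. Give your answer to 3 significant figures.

7.26 m/s

The weight component along the incline is mg sin 23° = 63.298 N and the normal force is N = mg cos 23° = 149.122 N.
Friction up the slope is f = μN = 0.08 × 149.122 = 11.930 N, so the net downslope force is 63.298 − 11.930 = 51.368 N and a = 51.368 / 16.2 = 3.1709 m/s².
Starting from rest over a distance of 8.3 m, v² = 2aL = 2 × 3.1709 × 8.3 = 52.6369, so v = 7.2551 m/s.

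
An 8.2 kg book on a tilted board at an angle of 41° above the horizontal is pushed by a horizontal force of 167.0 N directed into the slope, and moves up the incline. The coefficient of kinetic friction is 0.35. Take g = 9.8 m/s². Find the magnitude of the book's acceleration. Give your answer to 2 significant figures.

1.7 m/s²

The horizontal push has components F cos 41° = 167.0 × 0.7547 = 126.035 N up the incline and F sin 41° = 167.0 × 0.6561 = 109.569 N pressing into the surface.
The normal force is therefore N = mg cos 41° + F sin 41° = 60.648 + 109.569 = 170.217 N, and kinetic friction down the slope is μN = 0.35 × 170.217 = 59.576 N.
Along the incline: F cos 41° − mg sin 41° − μN = ma, so 126.035 − 52.724 − 59.576 = 8.2 a, giving a = 1.6750 m/s².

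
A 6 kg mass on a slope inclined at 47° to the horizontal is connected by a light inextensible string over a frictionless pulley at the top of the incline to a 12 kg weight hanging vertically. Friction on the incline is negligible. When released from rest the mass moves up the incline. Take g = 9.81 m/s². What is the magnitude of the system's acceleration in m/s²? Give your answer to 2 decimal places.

4.15 m/s²

For the mass on the incline: the weight component along the slope is m₁g sin 47° = 6 × 9.81 × 0.7314 = 43.050 N and the normal force is N = m₁g cos 47° = 40.142 N.
Newton's second law for the mass (up-slope positive): T − 43.050 = 6 a. For the hanging weight (downward positive): 12 × 9.81 − T = 12 a.
Adding the two equations eliminates T: 74.670 = 18 a, so a = 4.1483 m/s².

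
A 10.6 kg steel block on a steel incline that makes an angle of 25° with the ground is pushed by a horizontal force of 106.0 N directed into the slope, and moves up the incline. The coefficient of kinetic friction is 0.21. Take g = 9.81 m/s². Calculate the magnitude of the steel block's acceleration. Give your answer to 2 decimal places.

The horizontal push has components F cos 25° = 106.0 × 0.9063 = 96.068 N up the incline and F sin 25° = 106.0 × 0.4226 = 44.796 N pressing into the surface.
The normal force is therefore N = mg cos 25° + F sin 25° = 94.243 + 44.796 = 139.039 N, and kinetic friction down the slope is μN = 0.21 × 139.039 = 29.198 N.
Along the incline: F cos 25° − mg sin 25° − μN = ma, so 96.068 − 43.944 − 29.198 = 10.6 a, giving a = 2.1628 m/s².

2.16 m/s²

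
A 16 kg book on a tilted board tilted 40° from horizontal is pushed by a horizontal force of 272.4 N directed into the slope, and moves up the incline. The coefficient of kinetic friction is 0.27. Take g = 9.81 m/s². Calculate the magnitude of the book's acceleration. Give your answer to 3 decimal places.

1.752 m/s²

The horizontal push has components F cos 40° = 272.4 × 0.7660 = 208.658 N up the incline and F sin 40° = 272.4 × 0.6428 = 175.099 N pressing into the surface.
The normal force is therefore N = mg cos 40° + F sin 40° = 120.231 + 175.099 = 295.330 N, and kinetic friction down the slope is μN = 0.27 × 295.330 = 79.739 N.
Along the incline: F cos 40° − mg sin 40° − μN = ma, so 208.658 − 100.894 − 79.739 = 16 a, giving a = 1.7516 m/s².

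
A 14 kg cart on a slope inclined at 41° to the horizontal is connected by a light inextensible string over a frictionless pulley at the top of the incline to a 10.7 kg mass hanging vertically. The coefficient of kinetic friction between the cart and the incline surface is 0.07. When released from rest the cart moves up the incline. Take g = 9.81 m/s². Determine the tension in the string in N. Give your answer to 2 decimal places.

For the cart on the incline: the weight component along the slope is m₁g sin 41° = 14 × 9.81 × 0.6561 = 90.109 N and the normal force is N = m₁g cos 41° = 103.652 N.
Kinetic friction opposes the cart's motion up the incline: f = μN = 0.07 × 103.652 = 7.256 N acting down the slope.
Newton's second law for the cart (up-slope positive): T − 90.109 − 7.256 = 14 a. For the hanging mass (downward positive): 10.7 × 9.81 − T = 10.7 a.
Adding the two equations eliminates T: 7.602 = 24.7 a, so a = 0.3078 m/s².
Then from the hanging mass's equation, T = 10.7 × (9.81 − 0.3078) = 101.674 N.

101.67 N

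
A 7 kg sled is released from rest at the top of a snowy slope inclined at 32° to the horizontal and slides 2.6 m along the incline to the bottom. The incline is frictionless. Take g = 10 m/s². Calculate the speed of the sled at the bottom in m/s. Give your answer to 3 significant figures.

5.25 m/s

The weight component along the incline is mg sin 32° = 37.094 N and the normal force is N = mg cos 32° = 59.363 N.
With no friction, a = g sin 32° = 5.2992 m/s².
Starting from rest over a distance of 2.6 m, v² = 2aL = 2 × 5.2992 × 2.6 = 27.5558, so v = 5.2494 m/s.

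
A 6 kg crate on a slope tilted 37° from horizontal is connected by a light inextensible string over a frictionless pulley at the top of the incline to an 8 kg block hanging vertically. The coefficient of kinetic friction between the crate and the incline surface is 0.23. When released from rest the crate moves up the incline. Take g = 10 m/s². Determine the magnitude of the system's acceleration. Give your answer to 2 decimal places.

2.35 m/s²

For the crate on the incline: the weight component along the slope is m₁g sin 37° = 6 × 10 × 0.6018 = 36.108 N and the normal force is N = m₁g cos 37° = 47.918 N.
Kinetic friction opposes the crate's motion up the incline: f = μN = 0.23 × 47.918 = 11.021 N acting down the slope.
Newton's second law for the crate (up-slope positive): T − 36.108 − 11.021 = 6 a. For the hanging block (downward positive): 8 × 10 − T = 8 a.
Adding the two equations eliminates T: 32.871 = 14 a, so a = 2.3479 m/s².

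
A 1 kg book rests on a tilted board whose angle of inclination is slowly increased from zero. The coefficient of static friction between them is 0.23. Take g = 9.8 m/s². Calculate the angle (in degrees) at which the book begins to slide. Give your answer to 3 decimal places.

At the threshold of sliding, static friction is at its maximum μ_s N and exactly balances the weight component along the incline: mg sin θ = μ_s mg cos θ.
Hence tan θ = μ_s = 0.23, so θ = arctan(0.23) = 12.9528°.

12.953°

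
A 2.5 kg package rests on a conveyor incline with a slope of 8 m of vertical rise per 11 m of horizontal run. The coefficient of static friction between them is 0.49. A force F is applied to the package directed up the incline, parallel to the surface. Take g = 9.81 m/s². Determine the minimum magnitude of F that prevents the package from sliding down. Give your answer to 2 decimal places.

The normal force is N = mg cos 36.03° = 19.834 N. With F at its minimum the package is on the verge of sliding down, so static friction is at its maximum μ_s N = 0.49 × 19.834 = 9.719 N and acts up the slope.
Equilibrium along the incline: F + μ_s N = mg sin 36.03°, so F = 14.425 − 9.719 = 4.706 N.

4.71 N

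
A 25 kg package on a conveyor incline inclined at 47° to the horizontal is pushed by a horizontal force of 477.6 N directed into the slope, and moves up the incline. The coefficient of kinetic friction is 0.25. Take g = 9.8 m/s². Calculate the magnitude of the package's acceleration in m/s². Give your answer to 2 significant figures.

The horizontal push has components F cos 47° = 477.6 × 0.6820 = 325.723 N up the incline and F sin 47° = 477.6 × 0.7314 = 349.317 N pressing into the surface.
The normal force is therefore N = mg cos 47° + F sin 47° = 167.090 + 349.317 = 516.407 N, and kinetic friction down the slope is μN = 0.25 × 516.407 = 129.102 N.
Along the incline: F cos 47° − mg sin 47° − μN = ma, so 325.723 − 179.193 − 129.102 = 25 a, giving a = 0.6971 m/s².

0.70 m/s²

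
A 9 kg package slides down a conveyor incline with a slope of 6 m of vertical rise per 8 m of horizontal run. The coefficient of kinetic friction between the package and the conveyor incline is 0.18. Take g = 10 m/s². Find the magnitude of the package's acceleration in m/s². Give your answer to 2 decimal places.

4.56 m/s²

Resolving the weight along the incline: the component pulling the package down the slope is mg sin 36.87° = 9 × 10 × 0.6000 = 54.000 N, and the normal force is N = mg cos 36.87° = 9 × 10 × 0.8000 = 72.000 N.
Kinetic friction acts up the slope with magnitude f = μN = 0.18 × 72.000 = 12.960 N.
Net force along the incline is 54.000 − 12.960 = 41.040 N, so a = 41.040 / 9 = 4.5600 m/s².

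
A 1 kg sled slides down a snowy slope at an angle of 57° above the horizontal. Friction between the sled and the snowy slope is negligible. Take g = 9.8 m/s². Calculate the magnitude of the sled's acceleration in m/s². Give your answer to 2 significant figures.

Resolving the weight along the incline: the component pulling the sled down the slope is mg sin 57° = 1 × 9.8 × 0.8387 = 8.219 N, and the normal force is N = mg cos 57° = 1 × 9.8 × 0.5446 = 5.337 N.
With no friction the net force along the incline is 8.219 N, so a = g sin 57° = 8.219 / 1 = 8.2190 m/s².

8.2 m/s²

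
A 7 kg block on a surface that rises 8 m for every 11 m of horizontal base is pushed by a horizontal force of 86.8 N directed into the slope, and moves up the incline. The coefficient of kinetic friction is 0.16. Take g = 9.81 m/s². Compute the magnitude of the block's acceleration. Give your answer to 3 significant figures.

1.82 m/s²

The horizontal push has components F cos 36.03° = 86.8 × 0.8087 = 70.195 N up the incline and F sin 36.03° = 86.8 × 0.5882 = 51.056 N pressing into the surface.
The normal force is therefore N = mg cos 36.03° + F sin 36.03° = 55.533 + 51.056 = 106.589 N, and kinetic friction down the slope is μN = 0.16 × 106.589 = 17.054 N.
Along the incline: F cos 36.03° − mg sin 36.03° − μN = ma, so 70.195 − 40.392 − 17.054 = 7 a, giving a = 1.8213 m/s².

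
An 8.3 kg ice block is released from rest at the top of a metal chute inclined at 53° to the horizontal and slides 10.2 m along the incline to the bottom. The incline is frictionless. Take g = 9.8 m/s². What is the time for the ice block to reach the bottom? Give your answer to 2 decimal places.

The weight component along the incline is mg sin 53° = 64.961 N and the normal force is N = mg cos 53° = 48.952 N.
With no friction, a = g sin 53° = 7.8266 m/s².
Starting from rest, L = ½at², so t = √(2L/a) = √(2 × 10.2 / 7.8266) = 1.6145 s.

1.61 s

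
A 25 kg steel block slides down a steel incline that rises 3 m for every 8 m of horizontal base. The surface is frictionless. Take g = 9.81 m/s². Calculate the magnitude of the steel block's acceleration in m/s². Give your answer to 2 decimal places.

3.44 m/s²

Resolving the weight along the incline: the component pulling the steel block down the slope is mg sin 20.56° = 25 × 9.81 × 0.3511 = 86.107 N, and the normal force is N = mg cos 20.56° = 25 × 9.81 × 0.9363 = 229.628 N.
With no friction the net force along the incline is 86.107 N, so a = g sin 20.56° = 86.107 / 25 = 3.4443 m/s².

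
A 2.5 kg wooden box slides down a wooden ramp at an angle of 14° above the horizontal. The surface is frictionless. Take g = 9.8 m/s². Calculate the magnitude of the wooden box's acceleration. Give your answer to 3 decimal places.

2.371 m/s²

Resolving the weight along the incline: the component pulling the wooden box down the slope is mg sin 14° = 2.5 × 9.8 × 0.2419 = 5.927 N, and the normal force is N = mg cos 14° = 2.5 × 9.8 × 0.9703 = 23.772 N.
With no friction the net force along the incline is 5.927 N, so a = g sin 14° = 5.927 / 2.5 = 2.3708 m/s².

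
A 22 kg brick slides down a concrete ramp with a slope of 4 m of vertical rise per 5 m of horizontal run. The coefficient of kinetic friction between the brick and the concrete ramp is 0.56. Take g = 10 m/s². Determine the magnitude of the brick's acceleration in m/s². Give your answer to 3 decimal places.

Resolving the weight along the incline: the component pulling the brick down the slope is mg sin 38.66° = 22 × 10 × 0.6247 = 137.434 N, and the normal force is N = mg cos 38.66° = 22 × 10 × 0.7809 = 171.798 N.
Kinetic friction acts up the slope with magnitude f = μN = 0.56 × 171.798 = 96.207 N.
Net force along the incline is 137.434 − 96.207 = 41.227 N, so a = 41.227 / 22 = 1.8740 m/s².

1.874 m/s²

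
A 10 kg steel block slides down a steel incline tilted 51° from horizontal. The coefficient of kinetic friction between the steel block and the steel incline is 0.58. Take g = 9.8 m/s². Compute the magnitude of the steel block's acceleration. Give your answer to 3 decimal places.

4.039 m/s²

Resolving the weight along the incline: the component pulling the steel block down the slope is mg sin 51° = 10 × 9.8 × 0.7771 = 76.156 N, and the normal force is N = mg cos 51° = 10 × 9.8 × 0.6293 = 61.671 N.
Kinetic friction acts up the slope with magnitude f = μN = 0.58 × 61.671 = 35.769 N.
Net force along the incline is 76.156 − 35.769 = 40.387 N, so a = 40.387 / 10 = 4.0387 m/s².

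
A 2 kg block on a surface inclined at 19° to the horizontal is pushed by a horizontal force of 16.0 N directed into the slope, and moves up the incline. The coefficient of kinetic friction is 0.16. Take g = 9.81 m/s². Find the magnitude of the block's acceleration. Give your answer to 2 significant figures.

2.5 m/s²

The horizontal push has components F cos 19° = 16.0 × 0.9455 = 15.128 N up the incline and F sin 19° = 16.0 × 0.3256 = 5.210 N pressing into the surface.
The normal force is therefore N = mg cos 19° + F sin 19° = 18.551 + 5.210 = 23.761 N, and kinetic friction down the slope is μN = 0.16 × 23.761 = 3.802 N.
Along the incline: F cos 19° − mg sin 19° − μN = ma, so 15.128 − 6.388 − 3.802 = 2 a, giving a = 2.4690 m/s².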